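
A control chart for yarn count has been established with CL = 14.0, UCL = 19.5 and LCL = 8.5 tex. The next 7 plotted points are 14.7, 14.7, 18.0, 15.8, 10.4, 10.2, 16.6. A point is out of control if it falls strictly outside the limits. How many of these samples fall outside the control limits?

0

All 7 points lie within [8.5, 19.5].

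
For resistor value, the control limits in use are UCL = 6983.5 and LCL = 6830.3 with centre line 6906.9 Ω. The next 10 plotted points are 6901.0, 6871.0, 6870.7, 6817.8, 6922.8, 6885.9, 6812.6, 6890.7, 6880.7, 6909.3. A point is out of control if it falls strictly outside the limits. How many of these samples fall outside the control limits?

2

Compare each point to [6830.3, 6983.5]: sample 4 = 6817.8 < LCL; sample 7 = 6812.6 < LCL.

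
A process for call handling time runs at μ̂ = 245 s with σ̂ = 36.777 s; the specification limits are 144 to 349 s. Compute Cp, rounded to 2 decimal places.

Cp = (USL − LSL) / (6σ̂) = (349 − 144) / (6 × 36.777) = 205.0000 / 220.6620 = 0.9290

0.93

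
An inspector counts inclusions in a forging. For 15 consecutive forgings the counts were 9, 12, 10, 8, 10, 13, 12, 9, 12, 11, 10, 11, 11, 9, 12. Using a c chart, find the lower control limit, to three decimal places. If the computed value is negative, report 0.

0.833

c̄ = (9 + 12 + 10 + 8 + 10 + 13 + 12 + 9 + 12 + 11 + 10 + 11 + 11 + 9 + 12) / 15 = 159 / 15 = 10.6000
LCL = c̄ − 3√c̄ = 10.6000 − 3 × 3.2558 = 0.8327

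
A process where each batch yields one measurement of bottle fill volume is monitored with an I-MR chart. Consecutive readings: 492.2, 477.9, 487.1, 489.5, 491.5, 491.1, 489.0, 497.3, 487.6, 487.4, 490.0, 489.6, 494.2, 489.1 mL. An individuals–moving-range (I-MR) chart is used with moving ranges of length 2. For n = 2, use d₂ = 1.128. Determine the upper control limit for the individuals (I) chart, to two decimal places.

X̄ = (492.2 + 477.9 + 487.1 + 489.5 + 491.5 + 491.1 + 489.0 + 497.3 + 487.6 + 487.4 + 490.0 + 489.6 + 494.2 + 489.1) / 14 = 489.5357
Moving ranges: 14.3, 9.2, 2.4, 2.0, 0.4, 2.1, 8.3, 9.7, 0.2, 2.6, 0.4, 4.6, 5.1; M̄R̄ = 61.3000 / 13 = 4.7154
UCL = X̄ + 3·M̄R̄/d₂ = 489.5357 + 3 × 4.7154 / 1.128 = 502.0766

502.08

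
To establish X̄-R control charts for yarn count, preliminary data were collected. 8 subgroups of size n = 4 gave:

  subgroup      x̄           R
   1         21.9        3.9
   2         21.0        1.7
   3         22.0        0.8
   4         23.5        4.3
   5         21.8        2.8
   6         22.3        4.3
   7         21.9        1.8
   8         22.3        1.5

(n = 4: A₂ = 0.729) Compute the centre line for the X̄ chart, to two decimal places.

X̄̄ = (21.9 + 21.0 + 22.0 + 23.5 + 21.8 + 22.3 + 21.9 + 22.3) / 8 = 176.7000 / 8 = 22.0875
CL = X̄̄ = 22.0875

22.09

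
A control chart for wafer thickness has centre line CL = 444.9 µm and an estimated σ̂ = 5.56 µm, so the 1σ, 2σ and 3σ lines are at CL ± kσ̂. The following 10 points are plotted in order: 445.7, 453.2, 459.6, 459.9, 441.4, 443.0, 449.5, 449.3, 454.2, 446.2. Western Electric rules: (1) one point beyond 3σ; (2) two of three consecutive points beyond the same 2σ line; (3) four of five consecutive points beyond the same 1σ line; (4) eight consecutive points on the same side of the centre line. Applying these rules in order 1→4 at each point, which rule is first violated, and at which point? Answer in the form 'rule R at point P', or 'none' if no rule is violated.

rule 2 at point 4

Zone of each point (C = within 1σ̂, B = 1σ̂–2σ̂, A = 2σ̂–3σ̂, * = beyond 3σ̂; sign = side of CL): 1:+C, 2:+B, 3:+A, 4:+A, 5:-C, 6:-C, 7:+C, 8:+C, 9:+B, 10:+C
Rule 2 (two of three consecutive points beyond the same 2σ limit) is satisfied at point 4.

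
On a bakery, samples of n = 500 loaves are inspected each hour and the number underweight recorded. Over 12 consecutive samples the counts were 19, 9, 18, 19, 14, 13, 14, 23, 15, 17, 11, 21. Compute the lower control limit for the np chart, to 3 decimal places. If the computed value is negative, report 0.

4.247

p̄ = Σdᵢ / (k·n) = 193 / (12 × 500) = 0.03217
LCL = np̄ − 3·√(np̄(1−p̄)) = 16.0833 − 3 × 3.9454 = 4.2472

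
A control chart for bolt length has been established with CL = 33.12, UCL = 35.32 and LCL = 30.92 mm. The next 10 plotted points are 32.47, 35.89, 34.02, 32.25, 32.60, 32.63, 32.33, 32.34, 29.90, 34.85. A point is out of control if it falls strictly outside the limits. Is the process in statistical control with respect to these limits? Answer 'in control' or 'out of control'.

out of control

Compare each point to [30.92, 35.32]: sample 2 = 35.89 > UCL; sample 9 = 29.90 < LCL.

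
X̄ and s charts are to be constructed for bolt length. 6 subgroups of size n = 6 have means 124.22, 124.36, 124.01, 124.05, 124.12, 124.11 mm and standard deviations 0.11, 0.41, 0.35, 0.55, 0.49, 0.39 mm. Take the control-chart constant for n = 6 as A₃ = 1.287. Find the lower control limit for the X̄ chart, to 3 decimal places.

123.652

X̄̄ = (124.22 + 124.36 + 124.01 + 124.05 + 124.12 + 124.11) / 6 = 124.1450
s̄ = (0.11 + 0.41 + 0.35 + 0.55 + 0.49 + 0.39) / 6 = 0.3833
LCL = X̄̄ − A₃·s̄ = 124.1450 − 1.287 × 0.3833 = 123.6516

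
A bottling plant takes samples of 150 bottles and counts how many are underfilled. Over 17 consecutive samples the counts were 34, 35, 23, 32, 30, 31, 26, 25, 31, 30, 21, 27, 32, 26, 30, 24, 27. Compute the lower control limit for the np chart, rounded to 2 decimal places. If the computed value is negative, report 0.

p̄ = Σdᵢ / (k·n) = 484 / (17 × 150) = 0.18980
LCL = np̄ − 3·√(np̄(1−p̄)) = 28.4706 − 3 × 4.8028 = 14.0622

14.06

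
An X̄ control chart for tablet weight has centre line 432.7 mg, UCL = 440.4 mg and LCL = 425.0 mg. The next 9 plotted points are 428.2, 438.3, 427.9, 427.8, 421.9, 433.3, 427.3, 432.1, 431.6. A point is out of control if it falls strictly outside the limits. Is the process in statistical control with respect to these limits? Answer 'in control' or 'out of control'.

Compare each point to [425.0, 440.4]: sample 5 = 421.9 < LCL.

out of control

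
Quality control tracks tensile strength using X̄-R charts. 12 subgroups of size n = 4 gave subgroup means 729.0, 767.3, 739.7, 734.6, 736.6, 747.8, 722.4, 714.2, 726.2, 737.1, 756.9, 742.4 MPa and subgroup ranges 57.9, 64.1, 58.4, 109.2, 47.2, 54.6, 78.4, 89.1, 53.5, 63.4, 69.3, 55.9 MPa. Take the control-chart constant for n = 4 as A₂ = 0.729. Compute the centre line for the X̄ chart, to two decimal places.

737.85

X̄̄ = (729.0 + 767.3 + 739.7 + 734.6 + 736.6 + 747.8 + 722.4 + 714.2 + 726.2 + 737.1 + 756.9 + 742.4) / 12 = 8854.2000 / 12 = 737.8500
CL = X̄̄ = 737.8500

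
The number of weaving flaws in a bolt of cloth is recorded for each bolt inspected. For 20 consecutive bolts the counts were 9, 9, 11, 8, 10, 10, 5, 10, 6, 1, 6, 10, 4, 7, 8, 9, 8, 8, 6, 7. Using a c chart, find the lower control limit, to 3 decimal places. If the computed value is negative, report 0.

0.000

c̄ = (9 + 9 + 11 + 8 + 10 + 10 + 5 + 10 + 6 + 1 + 6 + 10 + 4 + 7 + 8 + 9 + 8 + 8 + 6 + 7) / 20 = 152 / 20 = 7.6000
LCL = c̄ − 3√c̄ = 7.6000 − 3 × 2.7568 = -0.6704 → 0 (cannot be negative)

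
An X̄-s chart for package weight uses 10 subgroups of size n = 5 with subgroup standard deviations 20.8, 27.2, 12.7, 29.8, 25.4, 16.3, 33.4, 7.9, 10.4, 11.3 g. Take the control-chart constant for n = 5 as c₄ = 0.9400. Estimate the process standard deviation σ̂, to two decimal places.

20.77

s̄ = (20.8 + 27.2 + 12.7 + 29.8 + 25.4 + 16.3 + 33.4 + 7.9 + 10.4 + 11.3) / 10 = 19.5200
σ̂ = s̄ / c₄ = 19.5200 / 0.9400 = 20.7660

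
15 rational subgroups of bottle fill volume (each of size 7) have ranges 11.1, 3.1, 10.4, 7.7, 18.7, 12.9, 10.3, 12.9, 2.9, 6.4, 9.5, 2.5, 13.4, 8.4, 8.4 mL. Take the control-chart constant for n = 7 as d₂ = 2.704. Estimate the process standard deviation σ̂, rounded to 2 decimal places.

R̄ = (11.1 + 3.1 + 10.4 + 7.7 + 18.7 + 12.9 + 10.3 + 12.9 + 2.9 + 6.4 + 9.5 + 2.5 + 13.4 + 8.4 + 8.4) / 15 = 9.2400
σ̂ = R̄ / d₂ = 9.2400 / 2.704 = 3.4172

3.42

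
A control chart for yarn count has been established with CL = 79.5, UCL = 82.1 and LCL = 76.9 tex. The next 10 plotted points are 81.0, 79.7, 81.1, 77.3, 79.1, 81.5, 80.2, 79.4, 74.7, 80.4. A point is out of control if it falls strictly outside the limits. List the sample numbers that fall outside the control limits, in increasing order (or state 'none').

Compare each point to [76.9, 82.1]: sample 9 = 74.7 < LCL.

9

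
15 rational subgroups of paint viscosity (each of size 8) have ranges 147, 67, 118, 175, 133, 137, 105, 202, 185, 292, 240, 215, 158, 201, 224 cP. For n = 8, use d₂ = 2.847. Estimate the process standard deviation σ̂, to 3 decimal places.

R̄ = (147 + 67 + 118 + 175 + 133 + 137 + 105 + 202 + 185 + 292 + 240 + 215 + 158 + 201 + 224) / 15 = 173.2667
σ̂ = R̄ / d₂ = 173.2667 / 2.847 = 60.8594

60.859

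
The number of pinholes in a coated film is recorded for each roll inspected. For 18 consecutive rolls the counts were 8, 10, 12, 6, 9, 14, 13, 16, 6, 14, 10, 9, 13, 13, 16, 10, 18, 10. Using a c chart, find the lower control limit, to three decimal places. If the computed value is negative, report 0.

1.327

c̄ = (8 + 10 + 12 + 6 + 9 + 14 + 13 + 16 + 6 + 14 + 10 + 9 + 13 + 13 + 16 + 10 + 18 + 10) / 18 = 207 / 18 = 11.5000
LCL = c̄ − 3√c̄ = 11.5000 − 3 × 3.3912 = 1.3265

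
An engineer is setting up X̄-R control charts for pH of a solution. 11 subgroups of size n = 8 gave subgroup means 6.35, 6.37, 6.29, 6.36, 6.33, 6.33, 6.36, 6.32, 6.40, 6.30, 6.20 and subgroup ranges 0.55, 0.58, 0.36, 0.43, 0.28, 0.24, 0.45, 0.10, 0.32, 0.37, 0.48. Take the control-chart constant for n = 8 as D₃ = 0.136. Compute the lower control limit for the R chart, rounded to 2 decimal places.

R̄ = (0.55 + 0.58 + 0.36 + 0.43 + 0.28 + 0.24 + 0.45 + 0.10 + 0.32 + 0.37 + 0.48) / 11 = 4.1600 / 11 = 0.3782
LCL_R = D₃·R̄ = 0.136 × 0.3782 = 0.0514

0.05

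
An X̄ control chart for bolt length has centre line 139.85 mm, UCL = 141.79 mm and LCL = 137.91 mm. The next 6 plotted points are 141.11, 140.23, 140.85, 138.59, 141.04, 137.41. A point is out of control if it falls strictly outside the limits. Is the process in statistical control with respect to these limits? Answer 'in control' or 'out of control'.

out of control

Compare each point to [137.91, 141.79]: sample 6 = 137.41 < LCL.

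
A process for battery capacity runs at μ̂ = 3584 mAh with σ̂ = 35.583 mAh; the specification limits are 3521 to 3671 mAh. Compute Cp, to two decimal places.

0.70

Cp = (USL − LSL) / (6σ̂) = (3671 − 3521) / (6 × 35.583) = 150.0000 / 213.4980 = 0.7026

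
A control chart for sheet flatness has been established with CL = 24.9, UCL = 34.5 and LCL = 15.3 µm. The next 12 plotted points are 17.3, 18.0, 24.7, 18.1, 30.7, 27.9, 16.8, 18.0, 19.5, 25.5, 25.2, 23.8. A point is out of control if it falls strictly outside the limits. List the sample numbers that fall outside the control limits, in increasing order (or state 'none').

none

All 12 points lie within [15.3, 34.5].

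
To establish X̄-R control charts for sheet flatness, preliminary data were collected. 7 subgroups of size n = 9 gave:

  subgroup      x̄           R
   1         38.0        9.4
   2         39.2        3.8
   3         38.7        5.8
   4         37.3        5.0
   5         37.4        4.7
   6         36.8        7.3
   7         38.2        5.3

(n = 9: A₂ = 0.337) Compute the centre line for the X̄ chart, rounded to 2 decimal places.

37.94

X̄̄ = (38.0 + 39.2 + 38.7 + 37.3 + 37.4 + 36.8 + 38.2) / 7 = 265.6000 / 7 = 37.9429
CL = X̄̄ = 37.9429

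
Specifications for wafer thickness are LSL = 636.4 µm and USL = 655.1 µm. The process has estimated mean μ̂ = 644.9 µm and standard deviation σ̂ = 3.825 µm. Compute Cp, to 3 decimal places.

0.815

Cp = (USL − LSL) / (6σ̂) = (655.1 − 636.4) / (6 × 3.825) = 18.7000 / 22.9500 = 0.8148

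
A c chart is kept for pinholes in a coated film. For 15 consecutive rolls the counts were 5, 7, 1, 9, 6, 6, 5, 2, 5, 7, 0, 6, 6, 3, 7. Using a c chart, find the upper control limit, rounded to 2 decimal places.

c̄ = (5 + 7 + 1 + 9 + 6 + 6 + 5 + 2 + 5 + 7 + 0 + 6 + 6 + 3 + 7) / 15 = 75 / 15 = 5.0000
UCL = c̄ + 3√c̄ = 5.0000 + 3 × √5.0000 = 5.0000 + 3 × 2.2361 = 11.7082

11.71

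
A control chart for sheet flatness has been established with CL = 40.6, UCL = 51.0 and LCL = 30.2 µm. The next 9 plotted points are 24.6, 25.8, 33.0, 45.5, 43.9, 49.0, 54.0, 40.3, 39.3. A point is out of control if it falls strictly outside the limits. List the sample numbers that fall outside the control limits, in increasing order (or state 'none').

Compare each point to [30.2, 51.0]: sample 1 = 24.6 < LCL; sample 2 = 25.8 < LCL; sample 7 = 54.0 > UCL.

1, 2, 7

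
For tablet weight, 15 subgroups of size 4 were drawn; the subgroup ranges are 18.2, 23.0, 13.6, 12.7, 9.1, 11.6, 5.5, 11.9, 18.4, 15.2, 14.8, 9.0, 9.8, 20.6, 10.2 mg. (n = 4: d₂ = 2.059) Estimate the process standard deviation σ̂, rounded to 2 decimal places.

6.59

R̄ = (18.2 + 23.0 + 13.6 + 12.7 + 9.1 + 11.6 + 5.5 + 11.9 + 18.4 + 15.2 + 14.8 + 9.0 + 9.8 + 20.6 + 10.2) / 15 = 13.5733
σ̂ = R̄ / d₂ = 13.5733 / 2.059 = 6.5922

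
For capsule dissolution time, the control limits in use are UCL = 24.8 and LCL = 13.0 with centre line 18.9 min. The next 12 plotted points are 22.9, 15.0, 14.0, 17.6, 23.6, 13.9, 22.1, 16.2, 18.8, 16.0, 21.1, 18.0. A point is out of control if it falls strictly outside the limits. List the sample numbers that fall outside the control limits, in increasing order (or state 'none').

none

All 12 points lie within [13.0, 24.8].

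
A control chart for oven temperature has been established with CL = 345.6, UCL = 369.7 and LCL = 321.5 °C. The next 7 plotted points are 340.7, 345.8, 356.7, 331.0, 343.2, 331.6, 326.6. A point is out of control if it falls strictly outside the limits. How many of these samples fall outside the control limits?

0

All 7 points lie within [321.5, 369.7].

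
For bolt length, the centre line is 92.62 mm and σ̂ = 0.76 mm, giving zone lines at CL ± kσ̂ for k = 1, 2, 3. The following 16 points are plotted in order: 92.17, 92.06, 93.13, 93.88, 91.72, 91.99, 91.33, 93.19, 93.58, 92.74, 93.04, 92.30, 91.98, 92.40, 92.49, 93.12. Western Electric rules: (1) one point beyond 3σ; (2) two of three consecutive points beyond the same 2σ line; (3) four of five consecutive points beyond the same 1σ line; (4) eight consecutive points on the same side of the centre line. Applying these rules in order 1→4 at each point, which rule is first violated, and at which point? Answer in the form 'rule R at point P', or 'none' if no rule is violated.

Zone of each point (C = within 1σ̂, B = 1σ̂–2σ̂, A = 2σ̂–3σ̂, * = beyond 3σ̂; sign = side of CL): 1:-C, 2:-C, 3:+C, 4:+B, 5:-B, 6:-C, 7:-B, 8:+C, 9:+B, 10:+C, 11:+C, 12:-C, 13:-C, 14:-C, 15:-C, 16:+C
No rule fires across all 16 points.

none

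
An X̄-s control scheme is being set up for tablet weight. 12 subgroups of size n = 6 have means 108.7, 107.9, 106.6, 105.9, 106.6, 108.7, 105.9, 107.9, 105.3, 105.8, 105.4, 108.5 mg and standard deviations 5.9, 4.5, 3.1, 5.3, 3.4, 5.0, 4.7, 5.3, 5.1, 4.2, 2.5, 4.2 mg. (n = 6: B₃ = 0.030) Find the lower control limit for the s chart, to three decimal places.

s̄ = (5.9 + 4.5 + 3.1 + 5.3 + 3.4 + 5.0 + 4.7 + 5.3 + 5.1 + 4.2 + 2.5 + 4.2) / 12 = 4.4333
LCL_s = B₃·s̄ = 0.030 × 4.4333 = 0.1330

0.133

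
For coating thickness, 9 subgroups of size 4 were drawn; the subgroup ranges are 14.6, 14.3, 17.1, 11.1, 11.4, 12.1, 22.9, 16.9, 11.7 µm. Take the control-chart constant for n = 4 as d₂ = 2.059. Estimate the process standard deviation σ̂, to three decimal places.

7.129

R̄ = (14.6 + 14.3 + 17.1 + 11.1 + 11.4 + 12.1 + 22.9 + 16.9 + 11.7) / 9 = 14.6778
σ̂ = R̄ / d₂ = 14.6778 / 2.059 = 7.1286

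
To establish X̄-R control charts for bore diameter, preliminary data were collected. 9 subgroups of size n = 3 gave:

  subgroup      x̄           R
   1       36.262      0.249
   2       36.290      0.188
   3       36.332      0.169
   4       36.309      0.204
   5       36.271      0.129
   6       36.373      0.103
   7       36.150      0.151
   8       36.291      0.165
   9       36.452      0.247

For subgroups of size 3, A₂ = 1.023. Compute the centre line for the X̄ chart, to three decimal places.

X̄̄ = (36.262 + 36.290 + 36.332 + 36.309 + 36.271 + 36.373 + 36.150 + 36.291 + 36.452) / 9 = 326.7300 / 9 = 36.3033
CL = X̄̄ = 36.3033

36.303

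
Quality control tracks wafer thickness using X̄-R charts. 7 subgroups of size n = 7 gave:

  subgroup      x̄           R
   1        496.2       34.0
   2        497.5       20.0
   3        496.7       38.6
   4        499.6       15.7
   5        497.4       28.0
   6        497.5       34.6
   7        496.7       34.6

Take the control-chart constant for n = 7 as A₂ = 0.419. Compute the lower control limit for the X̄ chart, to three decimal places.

X̄̄ = (496.2 + 497.5 + 496.7 + 499.6 + 497.4 + 497.5 + 496.7) / 7 = 3481.6000 / 7 = 497.3714
R̄ = (34.0 + 20.0 + 38.6 + 15.7 + 28.0 + 34.6 + 34.6) / 7 = 205.5000 / 7 = 29.3571
LCL = X̄̄ − A₂·R̄ = 497.3714 − 0.419 × 29.3571 = 485.0708

485.071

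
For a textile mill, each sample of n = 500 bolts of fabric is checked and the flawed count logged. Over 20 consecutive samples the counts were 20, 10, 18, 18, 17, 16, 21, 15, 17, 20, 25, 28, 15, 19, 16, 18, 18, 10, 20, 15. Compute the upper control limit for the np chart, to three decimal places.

30.230

p̄ = Σdᵢ / (k·n) = 356 / (20 × 500) = 0.03560
UCL = np̄ + 3·√(np̄(1−p̄)) = 17.8000 + 3 × √(17.8000×0.96440) = 17.8000 + 3 × 4.1432 = 30.2297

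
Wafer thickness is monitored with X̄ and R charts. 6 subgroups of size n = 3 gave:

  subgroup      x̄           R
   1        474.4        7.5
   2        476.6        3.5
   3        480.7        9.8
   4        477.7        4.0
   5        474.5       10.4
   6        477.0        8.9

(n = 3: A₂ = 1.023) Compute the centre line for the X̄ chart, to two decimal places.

X̄̄ = (474.4 + 476.6 + 480.7 + 477.7 + 474.5 + 477.0) / 6 = 2860.9000 / 6 = 476.8167
CL = X̄̄ = 476.8167

476.82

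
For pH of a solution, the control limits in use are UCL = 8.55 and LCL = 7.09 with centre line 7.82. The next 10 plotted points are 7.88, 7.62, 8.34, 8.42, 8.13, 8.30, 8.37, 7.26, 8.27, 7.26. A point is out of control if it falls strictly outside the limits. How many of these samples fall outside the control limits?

0

All 10 points lie within [7.09, 8.55].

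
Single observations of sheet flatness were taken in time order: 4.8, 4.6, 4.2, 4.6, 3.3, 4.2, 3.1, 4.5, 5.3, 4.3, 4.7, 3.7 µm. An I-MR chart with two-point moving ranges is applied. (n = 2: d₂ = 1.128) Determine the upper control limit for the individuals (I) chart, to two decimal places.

6.43

X̄ = (4.8 + 4.6 + 4.2 + 4.6 + 3.3 + 4.2 + 3.1 + 4.5 + 5.3 + 4.3 + 4.7 + 3.7) / 12 = 4.2750
Moving ranges: 0.2, 0.4, 0.4, 1.3, 0.9, 1.1, 1.4, 0.8, 1.0, 0.4, 1.0; M̄R̄ = 8.9000 / 11 = 0.8091
UCL = X̄ + 3·M̄R̄/d₂ = 4.2750 + 3 × 0.8091 / 1.128 = 6.4268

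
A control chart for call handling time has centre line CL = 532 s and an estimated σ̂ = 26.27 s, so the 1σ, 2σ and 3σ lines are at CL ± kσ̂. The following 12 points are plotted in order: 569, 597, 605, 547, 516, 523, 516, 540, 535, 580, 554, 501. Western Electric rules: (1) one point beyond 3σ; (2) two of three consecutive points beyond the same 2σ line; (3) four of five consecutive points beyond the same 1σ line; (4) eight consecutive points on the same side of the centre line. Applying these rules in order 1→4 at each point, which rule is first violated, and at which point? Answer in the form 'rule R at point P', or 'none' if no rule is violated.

rule 2 at point 3

Zone of each point (C = within 1σ̂, B = 1σ̂–2σ̂, A = 2σ̂–3σ̂, * = beyond 3σ̂; sign = side of CL): 1:+B, 2:+A, 3:+A, 4:+C, 5:-C, 6:-C, 7:-C, 8:+C, 9:+C, 10:+B, 11:+C, 12:-B
Rule 2 (two of three consecutive points beyond the same 2σ limit) is satisfied at point 3.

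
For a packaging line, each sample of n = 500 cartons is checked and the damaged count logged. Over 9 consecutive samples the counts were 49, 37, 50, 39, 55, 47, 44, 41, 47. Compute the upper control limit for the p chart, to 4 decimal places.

p̄ = Σdᵢ / (k·n) = 409 / (9 × 500) = 0.09089
UCL = p̄ + 3·√(p̄(1−p̄)/n) = 0.09089 + 3 × √(0.09089×0.90911/500) = 0.09089 + 3 × 0.01286 = 0.12945

0.1295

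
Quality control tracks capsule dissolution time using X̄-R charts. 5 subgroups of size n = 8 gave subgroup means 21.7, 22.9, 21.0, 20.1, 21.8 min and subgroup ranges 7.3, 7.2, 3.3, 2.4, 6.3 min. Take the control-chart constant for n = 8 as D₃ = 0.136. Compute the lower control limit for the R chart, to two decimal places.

R̄ = (7.3 + 7.2 + 3.3 + 2.4 + 6.3) / 5 = 26.5000 / 5 = 5.3000
LCL_R = D₃·R̄ = 0.136 × 5.3000 = 0.7208

0.72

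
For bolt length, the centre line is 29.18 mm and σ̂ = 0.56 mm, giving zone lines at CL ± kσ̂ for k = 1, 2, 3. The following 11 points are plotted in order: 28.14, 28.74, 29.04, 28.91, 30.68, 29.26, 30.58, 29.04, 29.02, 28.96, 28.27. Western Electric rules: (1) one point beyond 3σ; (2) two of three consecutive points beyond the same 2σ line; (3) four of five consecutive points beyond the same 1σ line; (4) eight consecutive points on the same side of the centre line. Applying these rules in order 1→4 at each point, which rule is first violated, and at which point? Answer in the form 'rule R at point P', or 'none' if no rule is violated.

rule 2 at point 7

Zone of each point (C = within 1σ̂, B = 1σ̂–2σ̂, A = 2σ̂–3σ̂, * = beyond 3σ̂; sign = side of CL): 1:-B, 2:-C, 3:-C, 4:-C, 5:+A, 6:+C, 7:+A, 8:-C, 9:-C, 10:-C, 11:-B
Rule 2 (two of three consecutive points beyond the same 2σ limit) is satisfied at point 7.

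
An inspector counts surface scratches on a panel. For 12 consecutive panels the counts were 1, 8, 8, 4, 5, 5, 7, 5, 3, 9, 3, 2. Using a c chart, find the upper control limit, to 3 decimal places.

11.708

c̄ = (1 + 8 + 8 + 4 + 5 + 5 + 7 + 5 + 3 + 9 + 3 + 2) / 12 = 60 / 12 = 5.0000
UCL = c̄ + 3√c̄ = 5.0000 + 3 × √5.0000 = 5.0000 + 3 × 2.2361 = 11.7082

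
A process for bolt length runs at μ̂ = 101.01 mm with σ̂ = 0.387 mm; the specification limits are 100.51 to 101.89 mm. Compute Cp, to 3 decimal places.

Cp = (USL − LSL) / (6σ̂) = (101.89 − 100.51) / (6 × 0.387) = 1.3800 / 2.3220 = 0.5943

0.594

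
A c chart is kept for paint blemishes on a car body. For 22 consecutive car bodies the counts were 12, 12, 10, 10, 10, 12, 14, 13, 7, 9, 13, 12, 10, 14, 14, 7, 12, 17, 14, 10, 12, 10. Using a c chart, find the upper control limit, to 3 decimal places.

c̄ = (12 + 12 + 10 + 10 + 10 + 12 + 14 + 13 + 7 + 9 + 13 + 12 + 10 + 14 + 14 + 7 + 12 + 17 + 14 + 10 + 12 + 10) / 22 = 254 / 22 = 11.5455
UCL = c̄ + 3√c̄ = 11.5455 + 3 × √11.5455 = 11.5455 + 3 × 3.3979 = 21.7390

21.739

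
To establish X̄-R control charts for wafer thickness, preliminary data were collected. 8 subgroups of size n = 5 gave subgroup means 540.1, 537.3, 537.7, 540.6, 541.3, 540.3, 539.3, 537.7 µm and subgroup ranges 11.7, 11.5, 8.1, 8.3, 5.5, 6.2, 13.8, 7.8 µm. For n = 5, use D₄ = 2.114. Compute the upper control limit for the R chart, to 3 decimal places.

19.264

R̄ = (11.7 + 11.5 + 8.1 + 8.3 + 5.5 + 6.2 + 13.8 + 7.8) / 8 = 72.9000 / 8 = 9.1125
UCL_R = D₄·R̄ = 2.114 × 9.1125 = 19.2638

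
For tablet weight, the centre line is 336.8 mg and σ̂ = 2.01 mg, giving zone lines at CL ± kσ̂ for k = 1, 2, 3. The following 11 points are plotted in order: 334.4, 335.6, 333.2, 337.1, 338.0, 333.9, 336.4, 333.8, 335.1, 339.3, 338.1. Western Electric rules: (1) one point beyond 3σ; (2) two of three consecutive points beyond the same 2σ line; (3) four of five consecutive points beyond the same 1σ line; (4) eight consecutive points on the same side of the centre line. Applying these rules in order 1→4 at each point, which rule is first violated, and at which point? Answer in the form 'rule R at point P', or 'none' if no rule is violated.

none

Zone of each point (C = within 1σ̂, B = 1σ̂–2σ̂, A = 2σ̂–3σ̂, * = beyond 3σ̂; sign = side of CL): 1:-B, 2:-C, 3:-B, 4:+C, 5:+C, 6:-B, 7:-C, 8:-B, 9:-C, 10:+B, 11:+C
No rule fires across all 11 points.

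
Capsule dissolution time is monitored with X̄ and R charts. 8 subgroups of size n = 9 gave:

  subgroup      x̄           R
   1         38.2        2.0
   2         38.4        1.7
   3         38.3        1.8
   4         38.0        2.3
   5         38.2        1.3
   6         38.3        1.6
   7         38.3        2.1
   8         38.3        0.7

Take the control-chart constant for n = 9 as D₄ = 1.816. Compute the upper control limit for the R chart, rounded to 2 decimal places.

R̄ = (2.0 + 1.7 + 1.8 + 2.3 + 1.3 + 1.6 + 2.1 + 0.7) / 8 = 13.5000 / 8 = 1.6875
UCL_R = D₄·R̄ = 1.816 × 1.6875 = 3.0645

3.06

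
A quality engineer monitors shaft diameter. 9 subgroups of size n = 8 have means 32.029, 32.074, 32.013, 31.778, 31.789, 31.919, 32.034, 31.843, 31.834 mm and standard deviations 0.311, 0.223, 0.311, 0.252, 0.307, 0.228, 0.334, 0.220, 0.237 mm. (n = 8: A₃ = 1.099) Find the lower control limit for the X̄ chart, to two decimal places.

X̄̄ = (32.029 + 32.074 + 32.013 + 31.778 + 31.789 + 31.919 + 32.034 + 31.843 + 31.834) / 9 = 31.9237
s̄ = (0.311 + 0.223 + 0.311 + 0.252 + 0.307 + 0.228 + 0.334 + 0.220 + 0.237) / 9 = 0.2692
LCL = X̄̄ − A₃·s̄ = 31.9237 − 1.099 × 0.2692 = 31.6278

31.63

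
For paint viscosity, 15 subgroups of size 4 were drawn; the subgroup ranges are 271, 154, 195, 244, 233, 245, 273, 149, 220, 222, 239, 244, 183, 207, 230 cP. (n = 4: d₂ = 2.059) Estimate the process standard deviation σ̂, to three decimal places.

107.139

R̄ = (271 + 154 + 195 + 244 + 233 + 245 + 273 + 149 + 220 + 222 + 239 + 244 + 183 + 207 + 230) / 15 = 220.6000
σ̂ = R̄ / d₂ = 220.6000 / 2.059 = 107.1394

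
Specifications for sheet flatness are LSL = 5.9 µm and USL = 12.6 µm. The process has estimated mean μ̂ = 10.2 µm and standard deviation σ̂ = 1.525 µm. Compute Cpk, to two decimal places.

0.52

Cpu = (USL − μ̂) / (3σ̂) = (12.6 − 10.2) / (3 × 1.525) = 0.5246; Cpl = (μ̂ − LSL) / (3σ̂) = (10.2 − 5.9) / (3 × 1.525) = 0.9399; Cpk = min(Cpu, Cpl) = 0.5246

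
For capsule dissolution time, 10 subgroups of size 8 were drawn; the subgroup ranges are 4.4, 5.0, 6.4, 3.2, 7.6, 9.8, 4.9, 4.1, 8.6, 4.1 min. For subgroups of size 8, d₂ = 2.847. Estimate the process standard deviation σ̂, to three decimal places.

R̄ = (4.4 + 5.0 + 6.4 + 3.2 + 7.6 + 9.8 + 4.9 + 4.1 + 8.6 + 4.1) / 10 = 5.8100
σ̂ = R̄ / d₂ = 5.8100 / 2.847 = 2.0407

2.041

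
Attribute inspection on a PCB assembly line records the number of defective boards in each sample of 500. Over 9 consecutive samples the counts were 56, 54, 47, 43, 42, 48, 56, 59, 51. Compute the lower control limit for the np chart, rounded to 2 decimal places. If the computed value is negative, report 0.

p̄ = Σdᵢ / (k·n) = 456 / (9 × 500) = 0.10133
LCL = np̄ − 3·√(np̄(1−p̄)) = 50.6667 − 3 × 6.7478 = 30.4233

30.42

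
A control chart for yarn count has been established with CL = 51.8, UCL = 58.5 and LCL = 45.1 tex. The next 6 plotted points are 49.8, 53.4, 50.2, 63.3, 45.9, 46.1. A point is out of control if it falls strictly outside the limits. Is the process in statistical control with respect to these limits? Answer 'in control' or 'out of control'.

out of control

Compare each point to [45.1, 58.5]: sample 4 = 63.3 > UCL.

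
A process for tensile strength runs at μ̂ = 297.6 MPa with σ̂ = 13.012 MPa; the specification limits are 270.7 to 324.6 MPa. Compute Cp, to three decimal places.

Cp = (USL − LSL) / (6σ̂) = (324.6 − 270.7) / (6 × 13.012) = 53.9000 / 78.0720 = 0.6904

0.690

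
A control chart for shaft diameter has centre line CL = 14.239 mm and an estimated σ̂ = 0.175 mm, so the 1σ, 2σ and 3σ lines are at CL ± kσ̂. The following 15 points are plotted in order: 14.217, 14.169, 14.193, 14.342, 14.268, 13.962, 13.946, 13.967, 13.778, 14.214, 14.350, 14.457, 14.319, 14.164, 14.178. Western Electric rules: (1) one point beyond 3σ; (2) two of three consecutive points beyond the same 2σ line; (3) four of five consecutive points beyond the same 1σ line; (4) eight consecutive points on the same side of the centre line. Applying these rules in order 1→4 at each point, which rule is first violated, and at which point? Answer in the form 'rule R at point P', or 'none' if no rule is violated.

Zone of each point (C = within 1σ̂, B = 1σ̂–2σ̂, A = 2σ̂–3σ̂, * = beyond 3σ̂; sign = side of CL): 1:-C, 2:-C, 3:-C, 4:+C, 5:+C, 6:-B, 7:-B, 8:-B, 9:-A, 10:-C, 11:+C, 12:+B, 13:+C, 14:-C, 15:-C
Rule 3 (four of five consecutive points beyond the same 1σ limit) is satisfied at point 9.

rule 3 at point 9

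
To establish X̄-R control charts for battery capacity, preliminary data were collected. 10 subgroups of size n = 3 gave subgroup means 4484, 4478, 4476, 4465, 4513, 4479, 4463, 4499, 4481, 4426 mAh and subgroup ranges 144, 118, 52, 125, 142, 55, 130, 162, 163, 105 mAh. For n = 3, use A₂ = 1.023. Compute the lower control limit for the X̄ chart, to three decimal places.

X̄̄ = (4484 + 4478 + 4476 + 4465 + 4513 + 4479 + 4463 + 4499 + 4481 + 4426) / 10 = 44764.0000 / 10 = 4476.4000
R̄ = (144 + 118 + 52 + 125 + 142 + 55 + 130 + 162 + 163 + 105) / 10 = 1196.0000 / 10 = 119.6000
LCL = X̄̄ − A₂·R̄ = 4476.4000 − 1.023 × 119.6000 = 4354.0492

4354.049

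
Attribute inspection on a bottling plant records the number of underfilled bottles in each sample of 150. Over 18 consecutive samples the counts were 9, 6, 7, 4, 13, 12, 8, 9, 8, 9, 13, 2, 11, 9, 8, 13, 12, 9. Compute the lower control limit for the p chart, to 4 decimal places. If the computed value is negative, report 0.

p̄ = Σdᵢ / (k·n) = 162 / (18 × 150) = 0.06000
LCL = p̄ − 3·√(p̄(1−p̄)/n) = 0.06000 − 3 × 0.01939 = 0.00183

0.0018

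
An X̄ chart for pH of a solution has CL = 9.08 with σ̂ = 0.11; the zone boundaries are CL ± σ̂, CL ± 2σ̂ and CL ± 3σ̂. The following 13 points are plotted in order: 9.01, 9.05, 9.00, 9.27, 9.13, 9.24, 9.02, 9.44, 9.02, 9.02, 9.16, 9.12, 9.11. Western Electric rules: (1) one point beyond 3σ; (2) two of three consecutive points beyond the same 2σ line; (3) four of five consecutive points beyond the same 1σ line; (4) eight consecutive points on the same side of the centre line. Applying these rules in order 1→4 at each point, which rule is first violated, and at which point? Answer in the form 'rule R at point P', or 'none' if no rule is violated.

Zone of each point (C = within 1σ̂, B = 1σ̂–2σ̂, A = 2σ̂–3σ̂, * = beyond 3σ̂; sign = side of CL): 1:-C, 2:-C, 3:-C, 4:+B, 5:+C, 6:+B, 7:-C, 8:+*, 9:-C, 10:-C, 11:+C, 12:+C, 13:+C
Rule 1 (one point beyond the 3σ limits) is satisfied at point 8.

rule 1 at point 8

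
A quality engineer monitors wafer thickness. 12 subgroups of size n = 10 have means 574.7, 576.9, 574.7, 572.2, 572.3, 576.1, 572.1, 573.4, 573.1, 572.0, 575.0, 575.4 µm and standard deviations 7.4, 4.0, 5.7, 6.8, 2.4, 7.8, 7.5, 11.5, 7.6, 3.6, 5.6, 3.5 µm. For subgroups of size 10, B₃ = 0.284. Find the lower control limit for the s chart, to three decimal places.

1.737

s̄ = (7.4 + 4.0 + 5.7 + 6.8 + 2.4 + 7.8 + 7.5 + 11.5 + 7.6 + 3.6 + 5.6 + 3.5) / 12 = 6.1167
LCL_s = B₃·s̄ = 0.284 × 6.1167 = 1.7371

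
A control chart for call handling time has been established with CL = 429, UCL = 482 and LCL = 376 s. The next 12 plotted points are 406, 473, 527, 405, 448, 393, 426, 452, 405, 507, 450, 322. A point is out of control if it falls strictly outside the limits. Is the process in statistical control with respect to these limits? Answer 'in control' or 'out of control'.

out of control

Compare each point to [376, 482]: sample 3 = 527 > UCL; sample 10 = 507 > UCL; sample 12 = 322 < LCL.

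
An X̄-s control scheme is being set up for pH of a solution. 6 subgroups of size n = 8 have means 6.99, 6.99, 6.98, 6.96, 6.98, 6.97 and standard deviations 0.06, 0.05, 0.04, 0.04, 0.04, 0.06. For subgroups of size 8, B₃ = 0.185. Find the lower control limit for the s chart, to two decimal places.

0.01

s̄ = (0.06 + 0.05 + 0.04 + 0.04 + 0.04 + 0.06) / 6 = 0.0483
LCL_s = B₃·s̄ = 0.185 × 0.0483 = 0.0089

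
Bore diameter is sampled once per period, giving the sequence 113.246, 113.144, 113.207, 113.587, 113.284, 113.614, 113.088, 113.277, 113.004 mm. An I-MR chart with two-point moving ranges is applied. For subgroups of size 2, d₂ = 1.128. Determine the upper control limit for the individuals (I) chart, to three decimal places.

113.992

X̄ = (113.246 + 113.144 + 113.207 + 113.587 + 113.284 + 113.614 + 113.088 + 113.277 + 113.004) / 9 = 113.2723
Moving ranges: 0.102, 0.063, 0.380, 0.303, 0.330, 0.526, 0.189, 0.273; M̄R̄ = 2.1660 / 8 = 0.2707
UCL = X̄ + 3·M̄R̄/d₂ = 113.2723 + 3 × 0.2707 / 1.128 = 113.9924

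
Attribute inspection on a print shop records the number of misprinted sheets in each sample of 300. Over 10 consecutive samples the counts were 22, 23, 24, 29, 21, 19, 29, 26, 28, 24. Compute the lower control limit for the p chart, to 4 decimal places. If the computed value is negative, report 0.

0.0342

p̄ = Σdᵢ / (k·n) = 245 / (10 × 300) = 0.08167
LCL = p̄ − 3·√(p̄(1−p̄)/n) = 0.08167 − 3 × 0.01581 = 0.03423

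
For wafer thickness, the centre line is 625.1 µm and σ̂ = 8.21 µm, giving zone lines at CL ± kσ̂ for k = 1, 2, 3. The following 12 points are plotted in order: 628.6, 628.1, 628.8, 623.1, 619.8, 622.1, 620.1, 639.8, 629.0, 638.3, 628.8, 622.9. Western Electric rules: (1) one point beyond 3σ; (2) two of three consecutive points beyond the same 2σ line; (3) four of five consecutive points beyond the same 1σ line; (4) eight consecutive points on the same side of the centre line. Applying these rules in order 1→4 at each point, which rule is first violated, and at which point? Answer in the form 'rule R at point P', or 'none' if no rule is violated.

none

Zone of each point (C = within 1σ̂, B = 1σ̂–2σ̂, A = 2σ̂–3σ̂, * = beyond 3σ̂; sign = side of CL): 1:+C, 2:+C, 3:+C, 4:-C, 5:-C, 6:-C, 7:-C, 8:+B, 9:+C, 10:+B, 11:+C, 12:-C
No rule fires across all 12 points.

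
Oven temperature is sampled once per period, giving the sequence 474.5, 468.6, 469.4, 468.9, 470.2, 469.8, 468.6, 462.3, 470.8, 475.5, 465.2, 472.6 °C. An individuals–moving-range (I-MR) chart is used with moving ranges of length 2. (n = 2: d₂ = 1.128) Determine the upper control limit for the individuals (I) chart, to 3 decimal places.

481.136

X̄ = (474.5 + 468.6 + 469.4 + 468.9 + 470.2 + 469.8 + 468.6 + 462.3 + 470.8 + 475.5 + 465.2 + 472.6) / 12 = 469.7000
Moving ranges: 5.9, 0.8, 0.5, 1.3, 0.4, 1.2, 6.3, 8.5, 4.7, 10.3, 7.4; M̄R̄ = 47.3000 / 11 = 4.3000
UCL = X̄ + 3·M̄R̄/d₂ = 469.7000 + 3 × 4.3000 / 1.128 = 481.1362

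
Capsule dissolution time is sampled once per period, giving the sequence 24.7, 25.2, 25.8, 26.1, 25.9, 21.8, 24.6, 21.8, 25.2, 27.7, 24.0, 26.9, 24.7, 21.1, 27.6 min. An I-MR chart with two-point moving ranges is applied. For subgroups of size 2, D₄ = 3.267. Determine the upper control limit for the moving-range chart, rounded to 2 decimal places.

Moving ranges: 0.5, 0.6, 0.3, 0.2, 4.1, 2.8, 2.8, 3.4, 2.5, 3.7, 2.9, 2.2, 3.6, 6.5; M̄R̄ = 36.1000 / 14 = 2.5786
UCL_MR = D₄·M̄R̄ = 3.267 × 2.5786 = 8.4242

8.42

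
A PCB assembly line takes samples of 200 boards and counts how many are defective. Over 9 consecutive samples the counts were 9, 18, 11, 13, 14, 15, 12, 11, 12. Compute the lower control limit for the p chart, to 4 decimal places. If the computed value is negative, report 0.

0.0120

p̄ = Σdᵢ / (k·n) = 115 / (9 × 200) = 0.06389
LCL = p̄ − 3·√(p̄(1−p̄)/n) = 0.06389 − 3 × 0.01729 = 0.01201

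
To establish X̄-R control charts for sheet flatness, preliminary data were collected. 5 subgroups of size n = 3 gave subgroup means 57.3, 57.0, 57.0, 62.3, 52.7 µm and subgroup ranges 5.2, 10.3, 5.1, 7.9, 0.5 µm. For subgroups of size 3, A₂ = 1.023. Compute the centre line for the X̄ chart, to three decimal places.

X̄̄ = (57.3 + 57.0 + 57.0 + 62.3 + 52.7) / 5 = 286.3000 / 5 = 57.2600
CL = X̄̄ = 57.2600

57.260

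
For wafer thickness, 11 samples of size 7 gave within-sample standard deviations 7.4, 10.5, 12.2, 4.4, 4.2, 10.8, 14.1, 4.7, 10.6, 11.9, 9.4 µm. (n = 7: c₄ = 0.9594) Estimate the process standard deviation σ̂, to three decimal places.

s̄ = (7.4 + 10.5 + 12.2 + 4.4 + 4.2 + 10.8 + 14.1 + 4.7 + 10.6 + 11.9 + 9.4) / 11 = 9.1091
σ̂ = s̄ / c₄ = 9.1091 / 0.9594 = 9.4946

9.495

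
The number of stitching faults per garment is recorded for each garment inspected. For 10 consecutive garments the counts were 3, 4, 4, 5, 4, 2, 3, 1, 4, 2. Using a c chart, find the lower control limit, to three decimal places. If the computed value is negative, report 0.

c̄ = (3 + 4 + 4 + 5 + 4 + 2 + 3 + 1 + 4 + 2) / 10 = 32 / 10 = 3.2000
LCL = c̄ − 3√c̄ = 3.2000 − 3 × 1.7889 = -2.1666 → 0 (cannot be negative)

0.000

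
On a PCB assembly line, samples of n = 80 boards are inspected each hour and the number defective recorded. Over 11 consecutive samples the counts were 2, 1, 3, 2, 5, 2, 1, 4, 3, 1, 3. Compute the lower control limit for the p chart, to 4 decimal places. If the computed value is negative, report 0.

p̄ = Σdᵢ / (k·n) = 27 / (11 × 80) = 0.03068
LCL = p̄ − 3·√(p̄(1−p̄)/n) = 0.03068 − 3 × 0.01928 = -0.02716 → 0 (negative, so LCL = 0)

0.0000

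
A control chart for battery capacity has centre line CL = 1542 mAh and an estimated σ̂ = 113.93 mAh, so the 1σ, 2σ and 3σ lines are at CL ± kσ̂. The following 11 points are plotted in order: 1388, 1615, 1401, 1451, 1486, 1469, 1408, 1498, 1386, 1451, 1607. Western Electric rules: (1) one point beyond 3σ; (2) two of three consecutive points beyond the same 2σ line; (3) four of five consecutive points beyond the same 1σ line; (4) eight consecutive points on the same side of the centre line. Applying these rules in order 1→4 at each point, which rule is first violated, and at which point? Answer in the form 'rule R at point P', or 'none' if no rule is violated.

Zone of each point (C = within 1σ̂, B = 1σ̂–2σ̂, A = 2σ̂–3σ̂, * = beyond 3σ̂; sign = side of CL): 1:-B, 2:+C, 3:-B, 4:-C, 5:-C, 6:-C, 7:-B, 8:-C, 9:-B, 10:-C, 11:+C
Rule 4 (eight consecutive points on the same side of the centre line) is satisfied at point 10.

rule 4 at point 10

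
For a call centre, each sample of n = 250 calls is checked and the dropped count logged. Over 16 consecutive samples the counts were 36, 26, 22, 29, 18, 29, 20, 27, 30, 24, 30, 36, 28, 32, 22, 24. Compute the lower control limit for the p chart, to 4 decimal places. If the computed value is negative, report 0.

p̄ = Σdᵢ / (k·n) = 433 / (16 × 250) = 0.10825
LCL = p̄ − 3·√(p̄(1−p̄)/n) = 0.10825 − 3 × 0.01965 = 0.04930

0.0493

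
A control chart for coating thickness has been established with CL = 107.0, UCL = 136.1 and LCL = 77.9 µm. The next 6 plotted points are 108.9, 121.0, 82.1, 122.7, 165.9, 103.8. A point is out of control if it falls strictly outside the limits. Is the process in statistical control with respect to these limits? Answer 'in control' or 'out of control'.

out of control

Compare each point to [77.9, 136.1]: sample 5 = 165.9 > UCL.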